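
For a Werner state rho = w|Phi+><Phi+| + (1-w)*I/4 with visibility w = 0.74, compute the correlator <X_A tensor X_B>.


|Phi+> = (|00> + |11>)/sqrt(2)
For the pure Bell state, <X_A X_B> = +1 (Bell-state Pauli correlator).
The maximally-mixed part I/4 has tr(I/4 * P tensor P) = 0 for any traceless Pauli P.
So <X_A X_B>_rho = w * (+1) + (1 - w) * 0
= 0.74 * (+1)
= 0.7400

0.7400


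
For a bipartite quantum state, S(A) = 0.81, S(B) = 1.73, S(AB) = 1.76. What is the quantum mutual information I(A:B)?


I(A:B) = S(A) + S(B) - S(AB)
= 0.81 + 1.73 - 1.76
= 0.7800

0.7800


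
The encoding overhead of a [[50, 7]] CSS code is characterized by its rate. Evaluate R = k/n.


Code rate R = k/n
= 7/50
= 0.1400

0.1400


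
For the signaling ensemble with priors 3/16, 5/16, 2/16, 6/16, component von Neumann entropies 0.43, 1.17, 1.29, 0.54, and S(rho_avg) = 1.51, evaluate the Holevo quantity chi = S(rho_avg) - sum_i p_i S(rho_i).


chi = S(rho) - sum_i p_i * S(rho_i)
Weighted entropy = 3/16 * 0.43 + 5/16 * 1.17 + 2/16 * 1.29 + 6/16 * 0.54
= 0.8100
chi = 1.51 - 0.8100
= 0.7000

0.7000


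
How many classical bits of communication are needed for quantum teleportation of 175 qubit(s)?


Quantum teleportation requires 2 classical bits per qubit teleported.
175 qubit(s) -> 2 * 175 = 350 classical bits

350


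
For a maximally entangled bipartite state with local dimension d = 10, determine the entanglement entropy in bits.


For a maximally entangled state in d x d:
S = log2(d) = log2(10)
= 3.3219

3.3219


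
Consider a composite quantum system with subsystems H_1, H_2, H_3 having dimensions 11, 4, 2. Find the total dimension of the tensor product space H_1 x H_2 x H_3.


dim(H_1 x H_2 x H_3) = 11 * 4 * 2
= 44 * 2
= 88

88


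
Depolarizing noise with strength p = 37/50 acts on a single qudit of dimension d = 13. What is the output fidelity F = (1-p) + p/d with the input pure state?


F = (1-p) + p/d
= (1 - 0.7400) + 0.7400/13
= 0.2600 + 0.0569
= 0.3169

0.3169


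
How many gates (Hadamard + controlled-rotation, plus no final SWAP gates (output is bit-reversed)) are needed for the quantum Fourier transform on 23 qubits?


Hadamard gates: 23
Controlled rotations: n*(n-1)/2 = 23*22/2 = 253
SWAP gates: 0 (omitted)
Total = 23 + 253
= 276

276


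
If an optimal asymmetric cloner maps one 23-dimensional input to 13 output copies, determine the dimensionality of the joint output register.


Output space = H^(tensor 13) where dim(H) = 23
dim = 23^13
= 529 (after 2 factors)
= 12167 (after 3 factors)
= 279841 (after 4 factors)
= 6436343 (after 5 factors)
= 148035889 (after 6 factors)
= 3404825447 (after 7 factors)
= 78310985281 (after 8 factors)
= 1801152661463 (after 9 factors)
= 41426511213649 (after 10 factors)
= 952809757913927 (after 11 factors)
= 21914624432020321 (after 12 factors)
= 504036361936467383 (after 13 factors)
= 504036361936467383

504036361936467383


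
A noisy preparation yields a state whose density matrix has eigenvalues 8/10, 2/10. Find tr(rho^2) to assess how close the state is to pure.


tr(rho^2) = sum of eigenvalues squared
= (8/10)^2 + (2/10)^2
= (64 + 4) / 100
= 68/100
= 0.6800

0.6800


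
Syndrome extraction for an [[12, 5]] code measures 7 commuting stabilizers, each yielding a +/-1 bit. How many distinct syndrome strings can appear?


Each stabilizer generator gives a binary (+1 or -1) measurement outcome.
With 7 independent generators:
Total syndromes = 2^7
= 128

128


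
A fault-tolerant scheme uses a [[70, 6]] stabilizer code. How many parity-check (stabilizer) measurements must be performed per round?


For an [[n,k]] stabilizer code:
Number of stabilizer generators = n - k
= 70 - 6
= 64

64


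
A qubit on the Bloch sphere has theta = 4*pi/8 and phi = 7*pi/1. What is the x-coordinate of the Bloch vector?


theta = 1.5708, phi = 21.9911
r_x = sin(theta)*cos(phi) = 1.0000 * -1.0000
r_x = -1.0000

-1.0000


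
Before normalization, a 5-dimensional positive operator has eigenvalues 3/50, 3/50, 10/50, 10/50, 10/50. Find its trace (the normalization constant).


tr(M) = sum of eigenvalues
= 3/50 + 3/50 + 10/50 + 10/50 + 10/50
= 36/50
= 0.7200

0.7200


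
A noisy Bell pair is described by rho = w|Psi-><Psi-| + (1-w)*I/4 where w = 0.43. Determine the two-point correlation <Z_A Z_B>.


|Psi-> = (|01> - |10>)/sqrt(2)
For the pure Bell state, <Z_A Z_B> = -1 (Bell-state Pauli correlator).
The maximally-mixed part I/4 has tr(I/4 * P tensor P) = 0 for any traceless Pauli P.
So <Z_A Z_B>_rho = w * (-1) + (1 - w) * 0
= 0.43 * (-1)
= -0.4300

-0.4300


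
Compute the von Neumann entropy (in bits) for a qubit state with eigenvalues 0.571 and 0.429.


S = -p*log2(p) - (1-p)*log2(1-p)
p = 0.5710, 1-p = 0.4290
= -0.5710 * log2(0.5710) - 0.4290 * log2(0.4290)
= -(-0.4616) - (-0.5238)
= 0.9854

0.9854


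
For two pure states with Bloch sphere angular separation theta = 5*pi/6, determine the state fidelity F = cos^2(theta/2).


For states separated by angle theta on Bloch sphere:
F = cos^2(theta/2)
theta = 5*pi/6 = 2.6180
theta/2 = 1.3090
cos(theta/2) = 0.2588
F = 0.0670

0.0670


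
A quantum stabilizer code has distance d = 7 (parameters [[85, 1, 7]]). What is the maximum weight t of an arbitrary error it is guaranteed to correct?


Code parameters: [[85, 1, 7]], distance d = 7.
Number of correctable errors = floor((d-1)/2)
= floor((7 - 1)/2)
= floor(6/2)
= 3

3


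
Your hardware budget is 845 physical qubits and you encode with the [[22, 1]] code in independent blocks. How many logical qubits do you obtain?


Each code block uses 22 physical qubits for 1 logical qubit(s).
Number of complete blocks = floor(845 / 22) = 38
Logical qubits = 38 * 1
= 38

38


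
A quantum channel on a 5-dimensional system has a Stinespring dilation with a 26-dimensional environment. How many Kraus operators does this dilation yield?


Tracing out the environment in an orthonormal basis {|i>_E} gives Kraus operators K_i = <i|_E U |0>_E.
Number of Kraus operators = dim(H_env) = d_env
= 26

26


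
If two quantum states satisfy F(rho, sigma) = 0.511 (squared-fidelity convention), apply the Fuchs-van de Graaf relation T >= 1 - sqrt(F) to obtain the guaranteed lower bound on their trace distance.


Fuchs-van de Graaf (squared-fidelity convention): 1 - sqrt(F) <= T <= sqrt(1 - F).
Lower bound: T >= 1 - sqrt(F)
sqrt(F) = sqrt(0.511) = 0.7148
T >= 1 - 0.7148
T >= 0.2852

0.2852


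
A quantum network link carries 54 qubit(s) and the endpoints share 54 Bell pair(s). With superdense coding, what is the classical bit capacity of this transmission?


Superdense coding allows 2 classical bits per shared entangled pair.
54 pair(s) -> 2 * 54 = 108 classical bits

108


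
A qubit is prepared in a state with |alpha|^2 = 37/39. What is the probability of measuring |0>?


|alpha|^2 = 37/39 = 0.9487
|beta|^2 = 1 - 37/39 = 2/39 = 0.0513
P(|0>) = |alpha|^2 = 0.9487

0.9487


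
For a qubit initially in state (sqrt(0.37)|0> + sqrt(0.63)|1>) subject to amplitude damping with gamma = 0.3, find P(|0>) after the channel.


For amplitude damping with parameter gamma on state sqrt(a)|0> + sqrt(b)|1>:
alpha^2 = 0.37, beta^2 = 0.63
P(|0>) = alpha^2 + gamma * beta^2
= 0.37 + 0.3 * 0.63
= 0.37 + 0.1890
= 0.5590

0.5590


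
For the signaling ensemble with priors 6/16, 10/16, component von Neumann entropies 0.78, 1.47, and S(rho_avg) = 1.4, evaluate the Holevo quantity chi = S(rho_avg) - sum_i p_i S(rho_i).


chi = S(rho) - sum_i p_i * S(rho_i)
Weighted entropy = 6/16 * 0.78 + 10/16 * 1.47
= 1.2112
chi = 1.4 - 1.2112
= 0.1887

0.1887


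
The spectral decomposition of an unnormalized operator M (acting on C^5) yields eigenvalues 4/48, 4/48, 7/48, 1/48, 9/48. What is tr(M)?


tr(M) = sum of eigenvalues
= 4/48 + 4/48 + 7/48 + 1/48 + 9/48
= 25/48
= 0.5208

0.5208


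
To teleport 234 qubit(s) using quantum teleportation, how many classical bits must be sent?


Quantum teleportation requires 2 classical bits per qubit teleported.
234 qubit(s) -> 2 * 234 = 468 classical bits

468


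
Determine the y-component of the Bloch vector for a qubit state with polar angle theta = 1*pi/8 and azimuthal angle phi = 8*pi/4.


theta = 0.3927, phi = 6.2832
r_y = sin(theta)*sin(phi) = 0.3827 * 0.0000
r_y = 0.0000

0.0000


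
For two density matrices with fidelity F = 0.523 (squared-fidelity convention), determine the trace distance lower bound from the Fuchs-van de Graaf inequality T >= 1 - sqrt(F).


Fuchs-van de Graaf (squared-fidelity convention): 1 - sqrt(F) <= T <= sqrt(1 - F).
Lower bound: T >= 1 - sqrt(F)
sqrt(F) = sqrt(0.523) = 0.7232
T >= 1 - 0.7232
T >= 0.2768

0.2768


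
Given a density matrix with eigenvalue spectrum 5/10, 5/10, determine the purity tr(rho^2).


tr(rho^2) = sum of eigenvalues squared
= (5/10)^2 + (5/10)^2
= (25 + 25) / 100
= 50/100
= 0.5000

0.5000


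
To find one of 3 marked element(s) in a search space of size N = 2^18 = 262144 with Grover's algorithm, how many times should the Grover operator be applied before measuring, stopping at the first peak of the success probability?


After j Grover iterations the success probability is P(j) = sin^2((2j+1)*theta), where sin(theta) = sqrt(k/N).
N = 2^18 = 262144, k = 3
sin(theta) = sqrt(k/N) = 0.003382911734
theta = arcsin(sqrt(k/N)) = 0.003382918186 rad
P(j) reaches its first maximum when (2j+1)*theta is as close as possible to pi/2, i.e. j = round(pi/(4*theta) - 1/2).
pi/(4*theta) - 1/2 = 231.6659
(For comparison, the common estimate pi/4 * sqrt(N/k) = 232.1663; the exact maximiser is used here.)
Optimal iterations = 232

232


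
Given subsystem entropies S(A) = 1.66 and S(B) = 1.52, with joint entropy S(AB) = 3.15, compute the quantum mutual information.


I(A:B) = S(A) + S(B) - S(AB)
= 1.66 + 1.52 - 3.15
= 0.0300

0.0300


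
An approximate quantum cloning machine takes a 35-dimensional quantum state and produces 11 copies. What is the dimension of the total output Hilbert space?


Output space = H^(tensor 11) where dim(H) = 35
dim = 35^11
= 1225 (after 2 factors)
= 42875 (after 3 factors)
= 1500625 (after 4 factors)
= 52521875 (after 5 factors)
= 1838265625 (after 6 factors)
= 64339296875 (after 7 factors)
= 2251875390625 (after 8 factors)
= 78815638671875 (after 9 factors)
= 2758547353515625 (after 10 factors)
= 96549157373046875 (after 11 factors)
= 96549157373046875

96549157373046875


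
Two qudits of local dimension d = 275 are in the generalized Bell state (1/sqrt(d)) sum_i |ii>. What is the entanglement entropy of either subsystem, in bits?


For a maximally entangled state in d x d:
S = log2(d) = log2(275)
= 8.1033

8.1033


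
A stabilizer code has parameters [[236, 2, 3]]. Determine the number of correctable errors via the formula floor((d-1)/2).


Code parameters: [[236, 2, 3]], distance d = 3.
Number of correctable errors = floor((d-1)/2)
= floor((3 - 1)/2)
= floor(2/2)
= 1

1


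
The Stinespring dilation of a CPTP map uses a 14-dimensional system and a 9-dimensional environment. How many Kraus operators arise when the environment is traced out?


Tracing out the environment in an orthonormal basis {|i>_E} gives Kraus operators K_i = <i|_E U |0>_E.
Number of Kraus operators = dim(H_env) = d_env
= 9

9


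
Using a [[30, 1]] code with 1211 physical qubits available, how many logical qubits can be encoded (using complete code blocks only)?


Each code block uses 30 physical qubits for 1 logical qubit(s).
Number of complete blocks = floor(1211 / 30) = 40
Logical qubits = 40 * 1
= 40

40


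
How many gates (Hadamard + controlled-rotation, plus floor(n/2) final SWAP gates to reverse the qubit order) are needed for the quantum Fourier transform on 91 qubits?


Hadamard gates: 91
Controlled rotations: n*(n-1)/2 = 91*90/2 = 4095
SWAP gates: floor(n/2) = floor(91/2) = 45
Total = 91 + 4095 + 45
= 4231

4231


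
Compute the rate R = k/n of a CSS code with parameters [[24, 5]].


Code rate R = k/n
= 5/24
= 0.2083

0.2083


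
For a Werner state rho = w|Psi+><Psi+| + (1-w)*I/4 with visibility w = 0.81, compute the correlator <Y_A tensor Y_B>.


|Psi+> = (|01> + |10>)/sqrt(2)
For the pure Bell state, <Y_A Y_B> = +1 (Bell-state Pauli correlator).
The maximally-mixed part I/4 has tr(I/4 * P tensor P) = 0 for any traceless Pauli P.
So <Y_A Y_B>_rho = w * (+1) + (1 - w) * 0
= 0.81 * (+1)
= 0.8100

0.8100


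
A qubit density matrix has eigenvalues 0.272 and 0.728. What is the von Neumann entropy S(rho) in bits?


S = -p*log2(p) - (1-p)*log2(1-p)
p = 0.2720, 1-p = 0.7280
= -0.2720 * log2(0.2720) - 0.7280 * log2(0.7280)
= -(-0.5109) - (-0.3334)
= 0.8443

0.8443


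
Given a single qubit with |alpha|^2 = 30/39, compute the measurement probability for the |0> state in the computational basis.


|alpha|^2 = 30/39 = 0.7692
|beta|^2 = 1 - 30/39 = 9/39 = 0.2308
P(|0>) = |alpha|^2 = 0.7692

0.7692


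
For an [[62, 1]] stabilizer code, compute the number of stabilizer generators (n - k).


For an [[n,k]] stabilizer code:
Number of stabilizer generators = n - k
= 62 - 1
= 61

61


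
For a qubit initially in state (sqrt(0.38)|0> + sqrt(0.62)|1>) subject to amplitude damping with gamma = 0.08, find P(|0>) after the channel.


For amplitude damping with parameter gamma on state sqrt(a)|0> + sqrt(b)|1>:
alpha^2 = 0.38, beta^2 = 0.62
P(|0>) = alpha^2 + gamma * beta^2
= 0.38 + 0.08 * 0.62
= 0.38 + 0.0496
= 0.4296

0.4296


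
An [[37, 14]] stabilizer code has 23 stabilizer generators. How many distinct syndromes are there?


Each stabilizer generator gives a binary (+1 or -1) measurement outcome.
With 23 independent generators:
Total syndromes = 2^23
= 8388608

8388608


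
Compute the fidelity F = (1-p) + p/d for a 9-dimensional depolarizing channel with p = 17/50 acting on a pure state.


F = (1-p) + p/d
= (1 - 0.3400) + 0.3400/9
= 0.6600 + 0.0378
= 0.6978

0.6978


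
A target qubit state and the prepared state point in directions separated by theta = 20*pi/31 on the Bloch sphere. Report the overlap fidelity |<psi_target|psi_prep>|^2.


For states separated by angle theta on Bloch sphere:
F = cos^2(theta/2)
theta = 20*pi/31 = 2.0268
theta/2 = 1.0134
cos(theta/2) = 0.5290
F = 0.2798

0.2798


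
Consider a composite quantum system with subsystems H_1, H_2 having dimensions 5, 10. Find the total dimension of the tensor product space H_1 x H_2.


dim(H_1 x H_2) = 5 * 10
= 50

50


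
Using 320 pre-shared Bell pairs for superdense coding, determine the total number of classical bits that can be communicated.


Superdense coding allows 2 classical bits per shared entangled pair.
320 pair(s) -> 2 * 320 = 640 classical bits

640


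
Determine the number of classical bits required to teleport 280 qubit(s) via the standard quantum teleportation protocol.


Quantum teleportation requires 2 classical bits per qubit teleported.
280 qubit(s) -> 2 * 280 = 560 classical bits

560


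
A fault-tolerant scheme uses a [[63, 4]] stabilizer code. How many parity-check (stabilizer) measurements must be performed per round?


For an [[n,k]] stabilizer code:
Number of stabilizer generators = n - k
= 63 - 4
= 59

59


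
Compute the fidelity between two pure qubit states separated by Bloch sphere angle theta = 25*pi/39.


For states separated by angle theta on Bloch sphere:
F = cos^2(theta/2)
theta = 25*pi/39 = 2.0138
theta/2 = 1.0069
cos(theta/2) = 0.5345
F = 0.2857

0.2857


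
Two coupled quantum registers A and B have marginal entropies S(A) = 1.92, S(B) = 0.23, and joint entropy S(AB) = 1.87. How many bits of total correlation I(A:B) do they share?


I(A:B) = S(A) + S(B) - S(AB)
= 1.92 + 0.23 - 1.87
= 0.2800

0.2800


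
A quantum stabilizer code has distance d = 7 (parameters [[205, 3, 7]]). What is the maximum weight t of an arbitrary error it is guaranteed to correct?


Code parameters: [[205, 3, 7]], distance d = 7.
Number of correctable errors = floor((d-1)/2)
= floor((7 - 1)/2)
= floor(6/2)
= 3

3


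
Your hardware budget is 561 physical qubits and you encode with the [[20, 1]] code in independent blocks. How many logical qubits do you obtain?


Each code block uses 20 physical qubits for 1 logical qubit(s).
Number of complete blocks = floor(561 / 20) = 28
Logical qubits = 28 * 1
= 28

28


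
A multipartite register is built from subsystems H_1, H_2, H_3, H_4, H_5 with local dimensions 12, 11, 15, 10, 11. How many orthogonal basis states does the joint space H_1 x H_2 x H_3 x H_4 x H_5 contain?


dim(H_1 x H_2 x H_3 x H_4 x H_5) = 12 * 11 * 15 * 10 * 11
= 132 * 15 * 10 * 11
= 1980 * 10 * 11
= 19800 * 11
= 217800

217800


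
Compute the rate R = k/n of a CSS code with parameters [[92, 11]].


Code rate R = k/n
= 11/92
= 0.1196

0.1196


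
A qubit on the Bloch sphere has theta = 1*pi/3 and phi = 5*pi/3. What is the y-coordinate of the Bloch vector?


theta = 1.0472, phi = 5.2360
r_y = sin(theta)*sin(phi) = 0.8660 * -0.8660
r_y = -0.7500

-0.7500


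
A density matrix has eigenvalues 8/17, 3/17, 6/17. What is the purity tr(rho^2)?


tr(rho^2) = sum of eigenvalues squared
= (8/17)^2 + (3/17)^2 + (6/17)^2
= (64 + 9 + 36) / 289
= 109/289
= 0.3772

0.3772


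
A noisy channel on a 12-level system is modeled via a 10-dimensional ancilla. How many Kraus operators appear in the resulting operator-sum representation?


Tracing out the environment in an orthonormal basis {|i>_E} gives Kraus operators K_i = <i|_E U |0>_E.
Number of Kraus operators = dim(H_env) = d_env
= 10

10


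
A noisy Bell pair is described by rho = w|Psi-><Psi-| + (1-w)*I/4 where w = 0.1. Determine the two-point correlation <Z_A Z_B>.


|Psi-> = (|01> - |10>)/sqrt(2)
For the pure Bell state, <Z_A Z_B> = -1 (Bell-state Pauli correlator).
The maximally-mixed part I/4 has tr(I/4 * P tensor P) = 0 for any traceless Pauli P.
So <Z_A Z_B>_rho = w * (-1) + (1 - w) * 0
= 0.1 * (-1)
= -0.1000

-0.1000


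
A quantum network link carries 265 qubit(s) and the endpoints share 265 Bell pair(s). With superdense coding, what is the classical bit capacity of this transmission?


Superdense coding allows 2 classical bits per shared entangled pair.
265 pair(s) -> 2 * 265 = 530 classical bits

530


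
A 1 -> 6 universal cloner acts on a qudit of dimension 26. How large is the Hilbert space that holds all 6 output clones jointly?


Output space = H^(tensor 6) where dim(H) = 26
dim = 26^6
= 676 (after 2 factors)
= 17576 (after 3 factors)
= 456976 (after 4 factors)
= 11881376 (after 5 factors)
= 308915776 (after 6 factors)
= 308915776

308915776


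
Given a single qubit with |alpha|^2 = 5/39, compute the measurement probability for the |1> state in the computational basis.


|alpha|^2 = 5/39 = 0.1282
|beta|^2 = 1 - 5/39 = 34/39 = 0.8718
P(|1>) = |beta|^2 = 0.8718

0.8718


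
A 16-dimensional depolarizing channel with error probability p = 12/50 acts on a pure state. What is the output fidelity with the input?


F = (1-p) + p/d
= (1 - 0.2400) + 0.2400/16
= 0.7600 + 0.0150
= 0.7750

0.7750


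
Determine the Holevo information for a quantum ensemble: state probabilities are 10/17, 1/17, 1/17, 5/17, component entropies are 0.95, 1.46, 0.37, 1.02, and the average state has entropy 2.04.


chi = S(rho) - sum_i p_i * S(rho_i)
Weighted entropy = 10/17 * 0.95 + 1/17 * 1.46 + 1/17 * 0.37 + 5/17 * 1.02
= 0.9665
chi = 2.04 - 0.9665
= 1.0735

1.0735


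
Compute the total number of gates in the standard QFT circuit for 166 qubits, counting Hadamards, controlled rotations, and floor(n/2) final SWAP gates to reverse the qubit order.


Hadamard gates: 166
Controlled rotations: n*(n-1)/2 = 166*165/2 = 13695
SWAP gates: floor(n/2) = floor(166/2) = 83
Total = 166 + 13695 + 83
= 13944

13944


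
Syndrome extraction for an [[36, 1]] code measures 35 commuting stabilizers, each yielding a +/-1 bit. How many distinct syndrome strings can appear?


Each stabilizer generator gives a binary (+1 or -1) measurement outcome.
With 35 independent generators:
Total syndromes = 2^35
= 34359738368

34359738368


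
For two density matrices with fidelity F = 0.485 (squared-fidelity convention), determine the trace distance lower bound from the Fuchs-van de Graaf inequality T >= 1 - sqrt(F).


Fuchs-van de Graaf (squared-fidelity convention): 1 - sqrt(F) <= T <= sqrt(1 - F).
Lower bound: T >= 1 - sqrt(F)
sqrt(F) = sqrt(0.485) = 0.6964
T >= 1 - 0.6964
T >= 0.3036

0.3036


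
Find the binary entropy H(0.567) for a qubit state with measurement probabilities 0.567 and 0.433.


S = -p*log2(p) - (1-p)*log2(1-p)
p = 0.5670, 1-p = 0.4330
= -0.5670 * log2(0.5670) - 0.4330 * log2(0.4330)
= -(-0.4641) - (-0.5229)
= 0.9870

0.9870


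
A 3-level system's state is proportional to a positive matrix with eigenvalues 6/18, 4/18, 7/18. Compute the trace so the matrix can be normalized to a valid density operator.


tr(M) = sum of eigenvalues
= 6/18 + 4/18 + 7/18
= 17/18
= 0.9444

0.9444


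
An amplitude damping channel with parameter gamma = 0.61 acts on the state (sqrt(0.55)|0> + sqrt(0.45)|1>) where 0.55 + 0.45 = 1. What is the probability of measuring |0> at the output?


For amplitude damping with parameter gamma on state sqrt(a)|0> + sqrt(b)|1>:
alpha^2 = 0.55, beta^2 = 0.45
P(|0>) = alpha^2 + gamma * beta^2
= 0.55 + 0.61 * 0.45
= 0.55 + 0.2745
= 0.8245

0.8245


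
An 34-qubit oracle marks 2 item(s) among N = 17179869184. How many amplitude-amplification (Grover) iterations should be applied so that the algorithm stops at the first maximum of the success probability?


After j Grover iterations the success probability is P(j) = sin^2((2j+1)*theta), where sin(theta) = sqrt(k/N).
N = 2^34 = 17179869184, k = 2
sin(theta) = sqrt(k/N) = 1.078959322e-05
theta = arcsin(sqrt(k/N)) = 1.078959322e-05 rad
P(j) reaches its first maximum when (2j+1)*theta is as close as possible to pi/2, i.e. j = round(pi/(4*theta) - 1/2).
pi/(4*theta) - 1/2 = 72791.6941
(For comparison, the common estimate pi/4 * sqrt(N/k) = 72792.1941; the exact maximiser is used here.)
Optimal iterations = 72792

72792


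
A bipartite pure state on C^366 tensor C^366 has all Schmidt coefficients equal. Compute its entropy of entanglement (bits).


For a maximally entangled state in d x d:
S = log2(d) = log2(366)
= 8.5157

8.5157


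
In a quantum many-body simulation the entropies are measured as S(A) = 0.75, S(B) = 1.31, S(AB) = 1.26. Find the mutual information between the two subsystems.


I(A:B) = S(A) + S(B) - S(AB)
= 0.75 + 1.31 - 1.26
= 0.8000

0.8000


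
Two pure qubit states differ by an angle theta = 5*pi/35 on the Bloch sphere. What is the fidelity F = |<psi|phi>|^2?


For states separated by angle theta on Bloch sphere:
F = cos^2(theta/2)
theta = 5*pi/35 = 0.4488
theta/2 = 0.2244
cos(theta/2) = 0.9749
F = 0.9505

0.9505


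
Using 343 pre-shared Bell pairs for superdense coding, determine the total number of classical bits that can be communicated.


Superdense coding allows 2 classical bits per shared entangled pair.
343 pair(s) -> 2 * 343 = 686 classical bits

686


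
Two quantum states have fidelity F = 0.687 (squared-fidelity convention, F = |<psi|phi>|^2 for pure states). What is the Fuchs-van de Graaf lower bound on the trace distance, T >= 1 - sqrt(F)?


Fuchs-van de Graaf (squared-fidelity convention): 1 - sqrt(F) <= T <= sqrt(1 - F).
Lower bound: T >= 1 - sqrt(F)
sqrt(F) = sqrt(0.687) = 0.8289
T >= 1 - 0.8289
T >= 0.1711

0.1711


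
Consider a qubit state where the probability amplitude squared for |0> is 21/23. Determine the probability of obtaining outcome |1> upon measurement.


|alpha|^2 = 21/23 = 0.9130
|beta|^2 = 1 - 21/23 = 2/23 = 0.0870
P(|1>) = |beta|^2 = 0.0870

0.0870


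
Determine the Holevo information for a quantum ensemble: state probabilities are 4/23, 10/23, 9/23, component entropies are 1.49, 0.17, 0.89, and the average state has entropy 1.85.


chi = S(rho) - sum_i p_i * S(rho_i)
Weighted entropy = 4/23 * 1.49 + 10/23 * 0.17 + 9/23 * 0.89
= 0.6813
chi = 1.85 - 0.6813
= 1.1687

1.1687


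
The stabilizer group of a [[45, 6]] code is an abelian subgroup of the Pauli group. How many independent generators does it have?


For an [[n,k]] stabilizer code:
Number of stabilizer generators = n - k
= 45 - 6
= 39

39


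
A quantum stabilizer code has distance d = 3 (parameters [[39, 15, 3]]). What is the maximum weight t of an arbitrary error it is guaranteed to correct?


Code parameters: [[39, 15, 3]], distance d = 3.
Number of correctable errors = floor((d-1)/2)
= floor((3 - 1)/2)
= floor(2/2)
= 1

1


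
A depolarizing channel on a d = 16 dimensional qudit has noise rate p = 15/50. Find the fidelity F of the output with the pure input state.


F = (1-p) + p/d
= (1 - 0.3000) + 0.3000/16
= 0.7000 + 0.0187
= 0.7188

0.7188


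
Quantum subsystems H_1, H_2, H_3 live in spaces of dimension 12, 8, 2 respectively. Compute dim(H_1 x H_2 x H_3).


dim(H_1 x H_2 x H_3) = 12 * 8 * 2
= 96 * 2
= 192

192


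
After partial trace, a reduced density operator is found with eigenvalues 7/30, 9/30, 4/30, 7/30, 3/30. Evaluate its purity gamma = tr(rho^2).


tr(rho^2) = sum of eigenvalues squared
= (7/30)^2 + (9/30)^2 + (4/30)^2 + (7/30)^2 + (3/30)^2
= (49 + 81 + 16 + 49 + 9) / 900
= 204/900
= 0.2267

0.2267


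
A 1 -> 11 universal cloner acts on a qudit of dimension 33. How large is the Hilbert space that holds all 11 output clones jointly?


Output space = H^(tensor 11) where dim(H) = 33
dim = 33^11
= 1089 (after 2 factors)
= 35937 (after 3 factors)
= 1185921 (after 4 factors)
= 39135393 (after 5 factors)
= 1291467969 (after 6 factors)
= 42618442977 (after 7 factors)
= 1406408618241 (after 8 factors)
= 46411484401953 (after 9 factors)
= 1531578985264449 (after 10 factors)
= 50542106513726817 (after 11 factors)
= 50542106513726817

50542106513726817


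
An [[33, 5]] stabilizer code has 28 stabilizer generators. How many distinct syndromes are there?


Each stabilizer generator gives a binary (+1 or -1) measurement outcome.
With 28 independent generators:
Total syndromes = 2^28
= 268435456

268435456


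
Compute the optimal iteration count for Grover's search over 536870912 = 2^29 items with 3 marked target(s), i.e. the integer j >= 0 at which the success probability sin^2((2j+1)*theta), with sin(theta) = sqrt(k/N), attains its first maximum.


After j Grover iterations the success probability is P(j) = sin^2((2j+1)*theta), where sin(theta) = sqrt(k/N).
N = 2^29 = 536870912, k = 3
sin(theta) = sqrt(k/N) = 7.475249459e-05
theta = arcsin(sqrt(k/N)) = 7.475249466e-05 rad
P(j) reaches its first maximum when (2j+1)*theta is as close as possible to pi/2, i.e. j = round(pi/(4*theta) - 1/2).
pi/(4*theta) - 1/2 = 10506.1482
(For comparison, the common estimate pi/4 * sqrt(N/k) = 10506.6482; the exact maximiser is used here.)
Optimal iterations = 10506

10506


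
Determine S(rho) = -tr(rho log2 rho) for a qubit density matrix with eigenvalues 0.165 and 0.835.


S = -p*log2(p) - (1-p)*log2(1-p)
p = 0.1650, 1-p = 0.8350
= -0.1650 * log2(0.1650) - 0.8350 * log2(0.8350)
= -(-0.4289) - (-0.2172)
= 0.6461

0.6461


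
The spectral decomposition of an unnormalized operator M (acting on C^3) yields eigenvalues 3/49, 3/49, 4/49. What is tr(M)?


tr(M) = sum of eigenvalues
= 3/49 + 3/49 + 4/49
= 10/49
= 0.2041

0.2041


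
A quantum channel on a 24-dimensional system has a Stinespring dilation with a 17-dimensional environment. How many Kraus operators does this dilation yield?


Tracing out the environment in an orthonormal basis {|i>_E} gives Kraus operators K_i = <i|_E U |0>_E.
Number of Kraus operators = dim(H_env) = d_env
= 17

17


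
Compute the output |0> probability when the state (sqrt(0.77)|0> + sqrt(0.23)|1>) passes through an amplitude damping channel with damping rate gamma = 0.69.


For amplitude damping with parameter gamma on state sqrt(a)|0> + sqrt(b)|1>:
alpha^2 = 0.77, beta^2 = 0.23
P(|0>) = alpha^2 + gamma * beta^2
= 0.77 + 0.69 * 0.23
= 0.77 + 0.1587
= 0.9287

0.9287


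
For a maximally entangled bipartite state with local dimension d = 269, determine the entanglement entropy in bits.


For a maximally entangled state in d x d:
S = log2(d) = log2(269)
= 8.0715

8.0715


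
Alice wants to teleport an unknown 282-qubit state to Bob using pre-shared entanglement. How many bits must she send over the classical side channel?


Quantum teleportation requires 2 classical bits per qubit teleported.
282 qubit(s) -> 2 * 282 = 564 classical bits

564


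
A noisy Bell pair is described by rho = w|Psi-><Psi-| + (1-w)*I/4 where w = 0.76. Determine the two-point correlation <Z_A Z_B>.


|Psi-> = (|01> - |10>)/sqrt(2)
For the pure Bell state, <Z_A Z_B> = -1 (Bell-state Pauli correlator).
The maximally-mixed part I/4 has tr(I/4 * P tensor P) = 0 for any traceless Pauli P.
So <Z_A Z_B>_rho = w * (-1) + (1 - w) * 0
= 0.76 * (-1)
= -0.7600

-0.7600


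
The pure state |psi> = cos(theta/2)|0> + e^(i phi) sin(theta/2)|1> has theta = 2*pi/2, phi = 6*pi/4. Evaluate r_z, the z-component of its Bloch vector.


theta = 3.1416, phi = 4.7124
r_z = cos(theta) = -1.0000

-1.0000


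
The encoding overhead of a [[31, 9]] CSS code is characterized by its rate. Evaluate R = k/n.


Code rate R = k/n
= 9/31
= 0.2903

0.2903


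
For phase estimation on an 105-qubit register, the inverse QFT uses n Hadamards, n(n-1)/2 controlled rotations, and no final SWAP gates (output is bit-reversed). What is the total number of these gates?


Hadamard gates: 105
Controlled rotations: n*(n-1)/2 = 105*104/2 = 5460
SWAP gates: 0 (omitted)
Total = 105 + 5460
= 5565

5565


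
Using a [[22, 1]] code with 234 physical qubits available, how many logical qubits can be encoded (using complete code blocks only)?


Each code block uses 22 physical qubits for 1 logical qubit(s).
Number of complete blocks = floor(234 / 22) = 10
Logical qubits = 10 * 1
= 10

10


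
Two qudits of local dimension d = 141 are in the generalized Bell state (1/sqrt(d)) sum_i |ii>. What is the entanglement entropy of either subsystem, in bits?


For a maximally entangled state in d x d:
S = log2(d) = log2(141)
= 7.1396

7.1396


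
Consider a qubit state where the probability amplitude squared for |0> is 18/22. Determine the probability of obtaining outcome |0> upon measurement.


|alpha|^2 = 18/22 = 0.8182
|beta|^2 = 1 - 18/22 = 4/22 = 0.1818
P(|0>) = |alpha|^2 = 0.8182

0.8182


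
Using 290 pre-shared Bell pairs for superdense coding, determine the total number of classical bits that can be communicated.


Superdense coding allows 2 classical bits per shared entangled pair.
290 pair(s) -> 2 * 290 = 580 classical bits

580


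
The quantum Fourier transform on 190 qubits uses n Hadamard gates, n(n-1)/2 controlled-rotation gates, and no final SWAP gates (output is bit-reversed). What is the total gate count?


Hadamard gates: 190
Controlled rotations: n*(n-1)/2 = 190*189/2 = 17955
SWAP gates: 0 (omitted)
Total = 190 + 17955
= 18145

18145


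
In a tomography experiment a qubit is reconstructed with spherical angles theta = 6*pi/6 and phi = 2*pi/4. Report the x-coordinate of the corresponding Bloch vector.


theta = 3.1416, phi = 1.5708
r_x = sin(theta)*cos(phi) = 0.0000 * 0.0000
r_x = 0.0000

0.0000


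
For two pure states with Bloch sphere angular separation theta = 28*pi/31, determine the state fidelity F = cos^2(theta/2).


For states separated by angle theta on Bloch sphere:
F = cos^2(theta/2)
theta = 28*pi/31 = 2.8376
theta/2 = 1.4188
cos(theta/2) = 0.1514
F = 0.0229

0.0229


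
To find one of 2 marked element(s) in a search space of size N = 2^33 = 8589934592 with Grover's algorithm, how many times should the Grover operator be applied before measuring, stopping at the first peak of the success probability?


After j Grover iterations the success probability is P(j) = sin^2((2j+1)*theta), where sin(theta) = sqrt(k/N).
N = 2^33 = 8589934592, k = 2
sin(theta) = sqrt(k/N) = 1.525878906e-05
theta = arcsin(sqrt(k/N)) = 1.525878906e-05 rad
P(j) reaches its first maximum when (2j+1)*theta is as close as possible to pi/2, i.e. j = round(pi/(4*theta) - 1/2).
pi/(4*theta) - 1/2 = 51471.3540
(For comparison, the common estimate pi/4 * sqrt(N/k) = 51471.8540; the exact maximiser is used here.)
Optimal iterations = 51471

51471


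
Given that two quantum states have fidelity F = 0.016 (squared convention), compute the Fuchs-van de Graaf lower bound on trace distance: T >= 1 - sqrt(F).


Fuchs-van de Graaf (squared-fidelity convention): 1 - sqrt(F) <= T <= sqrt(1 - F).
Lower bound: T >= 1 - sqrt(F)
sqrt(F) = sqrt(0.016) = 0.1265
T >= 1 - 0.1265
T >= 0.8735

0.8735


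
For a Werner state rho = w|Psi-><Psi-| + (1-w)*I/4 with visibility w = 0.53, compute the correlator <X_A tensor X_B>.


|Psi-> = (|01> - |10>)/sqrt(2)
For the pure Bell state, <X_A X_B> = -1 (Bell-state Pauli correlator).
The maximally-mixed part I/4 has tr(I/4 * P tensor P) = 0 for any traceless Pauli P.
So <X_A X_B>_rho = w * (-1) + (1 - w) * 0
= 0.53 * (-1)
= -0.5300

-0.5300


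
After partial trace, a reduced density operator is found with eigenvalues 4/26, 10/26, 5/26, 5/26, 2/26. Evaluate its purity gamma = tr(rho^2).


tr(rho^2) = sum of eigenvalues squared
= (4/26)^2 + (10/26)^2 + (5/26)^2 + (5/26)^2 + (2/26)^2
= (16 + 100 + 25 + 25 + 4) / 676
= 170/676
= 0.2515

0.2515


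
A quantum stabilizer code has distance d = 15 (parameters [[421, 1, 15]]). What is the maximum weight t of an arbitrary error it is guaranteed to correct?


Code parameters: [[421, 1, 15]], distance d = 15.
Number of correctable errors = floor((d-1)/2)
= floor((15 - 1)/2)
= floor(14/2)
= 7

7


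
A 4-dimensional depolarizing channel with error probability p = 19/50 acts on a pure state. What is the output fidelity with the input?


F = (1-p) + p/d
= (1 - 0.3800) + 0.3800/4
= 0.6200 + 0.0950
= 0.7150

0.7150


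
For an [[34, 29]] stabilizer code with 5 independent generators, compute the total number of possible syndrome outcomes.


Each stabilizer generator gives a binary (+1 or -1) measurement outcome.
With 5 independent generators:
Total syndromes = 2^5
= 32

32


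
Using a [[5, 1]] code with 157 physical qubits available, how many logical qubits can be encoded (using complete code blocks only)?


Each code block uses 5 physical qubits for 1 logical qubit(s).
Number of complete blocks = floor(157 / 5) = 31
Logical qubits = 31 * 1
= 31

31


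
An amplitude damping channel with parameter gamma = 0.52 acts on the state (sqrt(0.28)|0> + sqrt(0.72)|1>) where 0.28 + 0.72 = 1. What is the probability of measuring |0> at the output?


For amplitude damping with parameter gamma on state sqrt(a)|0> + sqrt(b)|1>:
alpha^2 = 0.28, beta^2 = 0.72
P(|0>) = alpha^2 + gamma * beta^2
= 0.28 + 0.52 * 0.72
= 0.28 + 0.3744
= 0.6544

0.6544


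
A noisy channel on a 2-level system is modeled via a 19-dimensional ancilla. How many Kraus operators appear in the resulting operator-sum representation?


Tracing out the environment in an orthonormal basis {|i>_E} gives Kraus operators K_i = <i|_E U |0>_E.
Number of Kraus operators = dim(H_env) = d_env
= 19

19


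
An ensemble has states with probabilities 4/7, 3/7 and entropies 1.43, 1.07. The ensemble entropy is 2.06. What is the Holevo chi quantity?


chi = S(rho) - sum_i p_i * S(rho_i)
Weighted entropy = 4/7 * 1.43 + 3/7 * 1.07
= 1.2757
chi = 2.06 - 1.2757
= 0.7843

0.7843


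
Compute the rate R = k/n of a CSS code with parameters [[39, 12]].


Code rate R = k/n
= 12/39
= 0.3077

0.3077


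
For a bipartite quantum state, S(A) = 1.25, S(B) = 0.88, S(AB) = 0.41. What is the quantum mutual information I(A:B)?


I(A:B) = S(A) + S(B) - S(AB)
= 1.25 + 0.88 - 0.41
= 1.7200

1.7200


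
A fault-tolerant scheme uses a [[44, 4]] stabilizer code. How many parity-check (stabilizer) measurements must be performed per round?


For an [[n,k]] stabilizer code:
Number of stabilizer generators = n - k
= 44 - 4
= 40

40


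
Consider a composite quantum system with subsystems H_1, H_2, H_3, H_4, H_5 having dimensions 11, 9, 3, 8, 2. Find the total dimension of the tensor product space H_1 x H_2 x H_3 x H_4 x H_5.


dim(H_1 x H_2 x H_3 x H_4 x H_5) = 11 * 9 * 3 * 8 * 2
= 99 * 3 * 8 * 2
= 297 * 8 * 2
= 2376 * 2
= 4752

4752


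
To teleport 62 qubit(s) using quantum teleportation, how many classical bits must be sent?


Quantum teleportation requires 2 classical bits per qubit teleported.
62 qubit(s) -> 2 * 62 = 124 classical bits

124


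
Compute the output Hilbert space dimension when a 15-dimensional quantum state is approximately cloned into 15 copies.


Output space = H^(tensor 15) where dim(H) = 15
dim = 15^15
= 225 (after 2 factors)
= 3375 (after 3 factors)
= 50625 (after 4 factors)
= 759375 (after 5 factors)
= 11390625 (after 6 factors)
= 170859375 (after 7 factors)
= 2562890625 (after 8 factors)
= 38443359375 (after 9 factors)
= 576650390625 (after 10 factors)
= 8649755859375 (after 11 factors)
= 129746337890625 (after 12 factors)
= 1946195068359375 (after 13 factors)
= 29192926025390625 (after 14 factors)
= 437893890380859375 (after 15 factors)
= 437893890380859375

437893890380859375


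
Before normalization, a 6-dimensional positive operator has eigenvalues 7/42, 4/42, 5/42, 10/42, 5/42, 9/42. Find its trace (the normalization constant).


tr(M) = sum of eigenvalues
= 7/42 + 4/42 + 5/42 + 10/42 + 5/42 + 9/42
= 40/42
= 0.9524

0.9524


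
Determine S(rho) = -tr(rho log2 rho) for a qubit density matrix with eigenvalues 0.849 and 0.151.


S = -p*log2(p) - (1-p)*log2(1-p)
p = 0.8490, 1-p = 0.1510
= -0.8490 * log2(0.8490) - 0.1510 * log2(0.1510)
= -(-0.2005) - (-0.4118)
= 0.6123

0.6123


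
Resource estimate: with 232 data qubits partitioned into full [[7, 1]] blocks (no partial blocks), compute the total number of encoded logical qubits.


Each code block uses 7 physical qubits for 1 logical qubit(s).
Number of complete blocks = floor(232 / 7) = 33
Logical qubits = 33 * 1
= 33

33


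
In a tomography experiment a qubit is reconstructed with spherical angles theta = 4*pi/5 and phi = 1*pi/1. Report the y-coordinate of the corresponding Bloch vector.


theta = 2.5133, phi = 3.1416
r_y = sin(theta)*sin(phi) = 0.5878 * 0.0000
r_y = 0.0000

0.0000


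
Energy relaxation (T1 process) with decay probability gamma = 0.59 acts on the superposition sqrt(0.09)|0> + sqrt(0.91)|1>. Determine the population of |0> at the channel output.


For amplitude damping with parameter gamma on state sqrt(a)|0> + sqrt(b)|1>:
alpha^2 = 0.09, beta^2 = 0.91
P(|0>) = alpha^2 + gamma * beta^2
= 0.09 + 0.59 * 0.91
= 0.09 + 0.5369
= 0.6269

0.6269


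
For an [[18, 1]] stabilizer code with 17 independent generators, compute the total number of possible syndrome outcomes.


Each stabilizer generator gives a binary (+1 or -1) measurement outcome.
With 17 independent generators:
Total syndromes = 2^17
= 131072

131072


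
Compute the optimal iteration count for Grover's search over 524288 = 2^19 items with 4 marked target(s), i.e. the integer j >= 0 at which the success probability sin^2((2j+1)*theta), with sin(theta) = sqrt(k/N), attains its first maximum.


After j Grover iterations the success probability is P(j) = sin^2((2j+1)*theta), where sin(theta) = sqrt(k/N).
N = 2^19 = 524288, k = 4
sin(theta) = sqrt(k/N) = 0.002762135864
theta = arcsin(sqrt(k/N)) = 0.002762139376 rad
P(j) reaches its first maximum when (2j+1)*theta is as close as possible to pi/2, i.e. j = round(pi/(4*theta) - 1/2).
pi/(4*theta) - 1/2 = 283.8441
(For comparison, the common estimate pi/4 * sqrt(N/k) = 284.3445; the exact maximiser is used here.)
Optimal iterations = 284

284


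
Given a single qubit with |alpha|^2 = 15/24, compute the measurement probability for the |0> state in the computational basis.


|alpha|^2 = 15/24 = 0.6250
|beta|^2 = 1 - 15/24 = 9/24 = 0.3750
P(|0>) = |alpha|^2 = 0.6250

0.6250
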